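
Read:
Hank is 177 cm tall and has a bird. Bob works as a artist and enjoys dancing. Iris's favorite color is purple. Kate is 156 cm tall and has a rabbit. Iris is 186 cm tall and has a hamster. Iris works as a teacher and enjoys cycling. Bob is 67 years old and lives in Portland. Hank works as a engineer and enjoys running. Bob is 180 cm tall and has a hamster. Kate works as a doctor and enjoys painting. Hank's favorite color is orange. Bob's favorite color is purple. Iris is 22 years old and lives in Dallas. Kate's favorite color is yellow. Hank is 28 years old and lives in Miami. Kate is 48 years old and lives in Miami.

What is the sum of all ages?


22+67+28+48 = 165

165


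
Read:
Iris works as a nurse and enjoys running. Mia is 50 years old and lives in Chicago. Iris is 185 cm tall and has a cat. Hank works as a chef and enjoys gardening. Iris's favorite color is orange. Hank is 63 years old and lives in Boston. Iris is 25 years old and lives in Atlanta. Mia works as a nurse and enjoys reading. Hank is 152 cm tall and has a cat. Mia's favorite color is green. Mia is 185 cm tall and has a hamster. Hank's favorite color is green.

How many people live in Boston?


Count in Boston: 1

1


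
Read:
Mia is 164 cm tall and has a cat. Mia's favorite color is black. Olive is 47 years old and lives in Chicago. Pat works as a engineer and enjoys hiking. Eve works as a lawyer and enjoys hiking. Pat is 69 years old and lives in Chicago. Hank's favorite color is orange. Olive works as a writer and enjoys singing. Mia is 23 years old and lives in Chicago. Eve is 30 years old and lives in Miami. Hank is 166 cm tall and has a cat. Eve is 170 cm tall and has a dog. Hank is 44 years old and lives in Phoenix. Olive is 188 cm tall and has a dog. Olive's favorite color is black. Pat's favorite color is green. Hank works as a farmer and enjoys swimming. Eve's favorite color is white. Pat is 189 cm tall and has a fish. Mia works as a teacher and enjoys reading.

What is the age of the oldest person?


Oldest: Pat at 69

69


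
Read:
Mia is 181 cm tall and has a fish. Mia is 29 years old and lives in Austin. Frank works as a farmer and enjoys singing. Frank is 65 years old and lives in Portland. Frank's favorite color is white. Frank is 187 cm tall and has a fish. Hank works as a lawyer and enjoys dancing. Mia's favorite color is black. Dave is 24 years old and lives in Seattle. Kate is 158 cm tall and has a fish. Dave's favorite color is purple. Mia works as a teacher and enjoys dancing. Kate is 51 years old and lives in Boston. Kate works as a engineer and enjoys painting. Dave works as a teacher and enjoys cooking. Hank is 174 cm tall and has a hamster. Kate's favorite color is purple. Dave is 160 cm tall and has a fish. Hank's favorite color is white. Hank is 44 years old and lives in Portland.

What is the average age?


Sum=213, n=5, avg=42.6

42.6


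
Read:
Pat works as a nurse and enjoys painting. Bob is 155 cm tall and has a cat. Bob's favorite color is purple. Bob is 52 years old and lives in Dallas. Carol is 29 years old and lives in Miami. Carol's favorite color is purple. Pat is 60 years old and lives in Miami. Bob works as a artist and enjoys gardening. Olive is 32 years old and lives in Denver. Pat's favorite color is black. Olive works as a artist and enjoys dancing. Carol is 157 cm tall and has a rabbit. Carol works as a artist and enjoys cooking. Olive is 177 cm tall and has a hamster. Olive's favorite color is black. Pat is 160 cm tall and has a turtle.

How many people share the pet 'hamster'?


Count: 1

1


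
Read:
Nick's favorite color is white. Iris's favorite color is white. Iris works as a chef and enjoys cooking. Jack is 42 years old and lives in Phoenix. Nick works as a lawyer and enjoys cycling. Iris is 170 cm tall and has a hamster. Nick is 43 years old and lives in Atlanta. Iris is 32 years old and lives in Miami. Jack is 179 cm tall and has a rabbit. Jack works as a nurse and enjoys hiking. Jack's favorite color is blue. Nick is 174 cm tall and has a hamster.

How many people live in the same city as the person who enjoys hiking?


Person with hobby hiking is Jack, city Phoenix. Count = 1

1


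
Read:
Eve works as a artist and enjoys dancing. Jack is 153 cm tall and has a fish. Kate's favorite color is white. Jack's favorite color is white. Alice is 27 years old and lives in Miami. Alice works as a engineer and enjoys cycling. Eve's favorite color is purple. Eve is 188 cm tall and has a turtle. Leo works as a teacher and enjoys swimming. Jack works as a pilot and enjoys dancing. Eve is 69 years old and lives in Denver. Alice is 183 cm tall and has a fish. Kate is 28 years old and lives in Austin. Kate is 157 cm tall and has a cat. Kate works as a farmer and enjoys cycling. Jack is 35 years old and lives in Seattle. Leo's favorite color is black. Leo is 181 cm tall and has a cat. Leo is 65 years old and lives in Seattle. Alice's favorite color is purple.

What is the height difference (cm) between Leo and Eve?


|181 - 188| = 7

7


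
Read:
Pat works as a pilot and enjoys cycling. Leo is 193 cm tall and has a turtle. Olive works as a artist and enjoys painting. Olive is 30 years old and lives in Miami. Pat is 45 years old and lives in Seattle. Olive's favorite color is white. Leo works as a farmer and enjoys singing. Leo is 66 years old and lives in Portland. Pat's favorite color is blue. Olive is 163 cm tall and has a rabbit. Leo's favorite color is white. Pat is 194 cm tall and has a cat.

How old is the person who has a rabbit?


Person with rabbit is Olive, age 30

30


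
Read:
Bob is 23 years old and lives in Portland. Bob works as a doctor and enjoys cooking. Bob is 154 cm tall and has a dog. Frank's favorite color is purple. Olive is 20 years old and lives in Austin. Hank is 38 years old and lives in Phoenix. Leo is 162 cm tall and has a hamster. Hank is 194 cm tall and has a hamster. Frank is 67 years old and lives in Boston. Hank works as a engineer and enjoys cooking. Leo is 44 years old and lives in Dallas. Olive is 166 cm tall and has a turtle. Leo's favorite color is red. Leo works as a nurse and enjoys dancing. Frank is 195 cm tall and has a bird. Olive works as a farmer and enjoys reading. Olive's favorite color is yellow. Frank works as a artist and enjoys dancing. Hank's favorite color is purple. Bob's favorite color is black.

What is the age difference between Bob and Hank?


|23 - 38| = 15

15


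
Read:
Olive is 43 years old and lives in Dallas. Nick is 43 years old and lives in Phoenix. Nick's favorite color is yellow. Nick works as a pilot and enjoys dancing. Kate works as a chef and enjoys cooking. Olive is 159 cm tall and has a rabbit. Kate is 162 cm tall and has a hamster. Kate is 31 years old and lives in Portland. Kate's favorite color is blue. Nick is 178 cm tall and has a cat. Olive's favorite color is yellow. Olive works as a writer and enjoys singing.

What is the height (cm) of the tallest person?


Tallest: Nick at 178 cm

178


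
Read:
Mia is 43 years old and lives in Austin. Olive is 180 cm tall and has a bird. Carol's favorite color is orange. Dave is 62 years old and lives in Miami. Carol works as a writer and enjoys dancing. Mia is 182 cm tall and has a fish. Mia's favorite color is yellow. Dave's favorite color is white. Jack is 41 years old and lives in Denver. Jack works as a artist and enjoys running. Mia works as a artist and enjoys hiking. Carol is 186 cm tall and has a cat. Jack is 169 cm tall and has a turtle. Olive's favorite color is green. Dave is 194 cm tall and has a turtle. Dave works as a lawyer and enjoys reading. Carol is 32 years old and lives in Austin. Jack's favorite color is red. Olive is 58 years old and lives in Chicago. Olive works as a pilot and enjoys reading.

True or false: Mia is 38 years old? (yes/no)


Mia is actually 43. no

no


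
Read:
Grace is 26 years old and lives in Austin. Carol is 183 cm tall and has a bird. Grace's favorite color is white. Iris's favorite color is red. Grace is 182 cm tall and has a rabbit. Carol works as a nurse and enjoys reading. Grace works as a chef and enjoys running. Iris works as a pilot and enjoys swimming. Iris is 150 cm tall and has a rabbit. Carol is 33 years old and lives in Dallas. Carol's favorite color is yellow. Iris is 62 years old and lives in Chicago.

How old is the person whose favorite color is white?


Person with favorite color=white is Grace, age 26

26


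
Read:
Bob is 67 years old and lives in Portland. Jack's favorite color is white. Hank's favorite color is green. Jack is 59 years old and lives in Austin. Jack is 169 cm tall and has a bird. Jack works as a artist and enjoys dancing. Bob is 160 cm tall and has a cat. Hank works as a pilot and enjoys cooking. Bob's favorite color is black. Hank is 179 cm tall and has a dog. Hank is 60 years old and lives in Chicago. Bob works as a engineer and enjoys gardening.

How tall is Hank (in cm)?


Hank is 179 cm tall

179


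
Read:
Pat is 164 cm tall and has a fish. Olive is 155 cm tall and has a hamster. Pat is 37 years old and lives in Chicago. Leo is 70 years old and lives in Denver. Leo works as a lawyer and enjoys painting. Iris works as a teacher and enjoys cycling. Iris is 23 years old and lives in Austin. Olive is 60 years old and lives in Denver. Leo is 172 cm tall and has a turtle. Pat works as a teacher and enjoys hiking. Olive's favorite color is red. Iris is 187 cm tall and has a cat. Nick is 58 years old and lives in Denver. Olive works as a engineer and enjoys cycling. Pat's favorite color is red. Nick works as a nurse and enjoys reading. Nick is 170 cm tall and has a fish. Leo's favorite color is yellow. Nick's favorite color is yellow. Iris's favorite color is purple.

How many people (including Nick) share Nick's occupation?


Nick is a nurse. Count = 1

1


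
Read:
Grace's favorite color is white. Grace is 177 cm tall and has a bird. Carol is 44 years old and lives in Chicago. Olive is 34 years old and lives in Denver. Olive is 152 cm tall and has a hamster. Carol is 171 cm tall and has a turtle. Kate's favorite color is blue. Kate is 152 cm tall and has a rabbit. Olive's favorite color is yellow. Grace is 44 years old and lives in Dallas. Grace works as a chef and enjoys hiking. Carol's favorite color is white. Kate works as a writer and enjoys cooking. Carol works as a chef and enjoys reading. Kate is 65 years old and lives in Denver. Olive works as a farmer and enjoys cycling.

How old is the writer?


The writer is Kate, age 65

65


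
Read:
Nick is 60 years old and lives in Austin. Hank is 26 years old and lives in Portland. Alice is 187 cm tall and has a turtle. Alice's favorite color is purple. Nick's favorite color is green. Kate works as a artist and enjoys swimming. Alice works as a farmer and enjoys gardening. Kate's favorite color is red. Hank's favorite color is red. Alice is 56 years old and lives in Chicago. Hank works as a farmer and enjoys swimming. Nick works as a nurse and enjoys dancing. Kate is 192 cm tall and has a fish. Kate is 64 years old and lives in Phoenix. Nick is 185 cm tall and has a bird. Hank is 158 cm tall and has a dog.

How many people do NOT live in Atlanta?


Not in Atlanta: 4

4


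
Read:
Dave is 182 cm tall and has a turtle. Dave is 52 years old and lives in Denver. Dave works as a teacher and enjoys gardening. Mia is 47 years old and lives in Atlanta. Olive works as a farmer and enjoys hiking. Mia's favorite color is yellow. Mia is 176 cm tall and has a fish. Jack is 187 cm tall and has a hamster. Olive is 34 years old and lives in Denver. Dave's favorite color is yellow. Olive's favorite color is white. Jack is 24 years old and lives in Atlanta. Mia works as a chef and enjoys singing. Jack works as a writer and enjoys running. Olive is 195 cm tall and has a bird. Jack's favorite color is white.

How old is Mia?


Mia is 47 years old

47


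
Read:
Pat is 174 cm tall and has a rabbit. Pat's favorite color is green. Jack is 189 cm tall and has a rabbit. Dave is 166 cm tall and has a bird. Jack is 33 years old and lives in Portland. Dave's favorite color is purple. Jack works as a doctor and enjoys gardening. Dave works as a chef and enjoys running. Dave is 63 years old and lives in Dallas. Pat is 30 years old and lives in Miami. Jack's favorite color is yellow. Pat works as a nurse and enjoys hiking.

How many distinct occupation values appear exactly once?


Unique occupation values: 3

3


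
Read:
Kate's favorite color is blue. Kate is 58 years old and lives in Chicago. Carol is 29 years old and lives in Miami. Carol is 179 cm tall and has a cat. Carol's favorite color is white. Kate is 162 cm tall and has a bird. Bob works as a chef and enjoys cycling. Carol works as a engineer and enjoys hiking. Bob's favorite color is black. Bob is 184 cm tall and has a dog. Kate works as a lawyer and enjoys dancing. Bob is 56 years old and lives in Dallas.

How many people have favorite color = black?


Count: 1

1


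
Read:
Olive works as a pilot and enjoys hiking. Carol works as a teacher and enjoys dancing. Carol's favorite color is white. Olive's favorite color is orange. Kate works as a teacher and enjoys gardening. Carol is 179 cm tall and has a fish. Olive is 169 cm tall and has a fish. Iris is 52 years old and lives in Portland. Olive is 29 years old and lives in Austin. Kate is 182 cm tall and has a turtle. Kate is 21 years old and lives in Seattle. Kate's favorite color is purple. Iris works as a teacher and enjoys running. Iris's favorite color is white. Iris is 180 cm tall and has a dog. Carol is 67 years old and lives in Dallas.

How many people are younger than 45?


Filter: 2

2


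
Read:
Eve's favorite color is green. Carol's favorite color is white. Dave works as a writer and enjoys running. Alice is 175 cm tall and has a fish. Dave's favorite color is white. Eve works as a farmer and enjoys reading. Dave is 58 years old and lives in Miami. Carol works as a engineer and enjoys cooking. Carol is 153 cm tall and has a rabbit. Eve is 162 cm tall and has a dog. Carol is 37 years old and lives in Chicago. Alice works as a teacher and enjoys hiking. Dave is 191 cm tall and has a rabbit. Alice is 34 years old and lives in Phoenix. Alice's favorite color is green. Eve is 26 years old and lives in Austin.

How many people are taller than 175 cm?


Taller than 175: 1

1


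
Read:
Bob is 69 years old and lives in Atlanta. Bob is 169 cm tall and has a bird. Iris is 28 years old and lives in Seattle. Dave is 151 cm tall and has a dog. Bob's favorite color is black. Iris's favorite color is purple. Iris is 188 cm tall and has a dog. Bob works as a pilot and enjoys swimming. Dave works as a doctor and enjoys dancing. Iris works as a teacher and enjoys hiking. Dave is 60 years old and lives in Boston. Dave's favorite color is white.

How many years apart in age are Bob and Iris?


69 vs 28, diff = 41

41


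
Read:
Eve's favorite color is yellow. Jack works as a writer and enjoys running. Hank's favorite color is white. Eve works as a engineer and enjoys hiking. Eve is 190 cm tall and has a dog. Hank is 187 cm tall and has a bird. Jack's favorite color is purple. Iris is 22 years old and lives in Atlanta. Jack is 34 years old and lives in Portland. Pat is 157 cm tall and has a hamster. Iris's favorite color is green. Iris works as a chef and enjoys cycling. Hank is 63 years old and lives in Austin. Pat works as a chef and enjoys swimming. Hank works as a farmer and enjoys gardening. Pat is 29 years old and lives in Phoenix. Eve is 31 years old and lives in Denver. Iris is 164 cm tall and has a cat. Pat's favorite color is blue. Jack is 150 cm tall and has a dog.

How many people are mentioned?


People: Jack, Hank, Eve, Pat, Iris. Count = 5

5


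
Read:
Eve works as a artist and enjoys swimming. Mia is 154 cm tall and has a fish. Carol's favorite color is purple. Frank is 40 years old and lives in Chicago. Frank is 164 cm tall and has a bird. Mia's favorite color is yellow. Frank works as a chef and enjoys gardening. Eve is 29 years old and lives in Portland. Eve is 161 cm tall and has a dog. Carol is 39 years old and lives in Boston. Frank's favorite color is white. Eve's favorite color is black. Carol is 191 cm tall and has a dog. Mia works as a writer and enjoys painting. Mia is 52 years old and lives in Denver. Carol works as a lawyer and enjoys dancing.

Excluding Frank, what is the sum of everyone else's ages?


Sum (excluding Frank): 120

120


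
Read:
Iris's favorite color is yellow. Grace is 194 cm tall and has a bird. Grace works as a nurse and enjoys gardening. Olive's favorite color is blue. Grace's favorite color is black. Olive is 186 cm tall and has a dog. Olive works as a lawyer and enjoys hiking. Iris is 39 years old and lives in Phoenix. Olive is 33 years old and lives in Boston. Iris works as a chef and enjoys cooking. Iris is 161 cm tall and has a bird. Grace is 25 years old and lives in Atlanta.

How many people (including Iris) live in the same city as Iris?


Iris lives in Phoenix. Count = 1

1


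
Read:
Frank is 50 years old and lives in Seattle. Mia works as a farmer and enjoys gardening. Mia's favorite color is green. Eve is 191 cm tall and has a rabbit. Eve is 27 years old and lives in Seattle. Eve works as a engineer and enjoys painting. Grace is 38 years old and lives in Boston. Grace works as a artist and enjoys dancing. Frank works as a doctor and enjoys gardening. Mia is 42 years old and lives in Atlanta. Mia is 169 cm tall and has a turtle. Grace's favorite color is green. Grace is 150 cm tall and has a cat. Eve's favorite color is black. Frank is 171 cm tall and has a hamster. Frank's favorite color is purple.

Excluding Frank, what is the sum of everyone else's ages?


Sum (excluding Frank): 107

107


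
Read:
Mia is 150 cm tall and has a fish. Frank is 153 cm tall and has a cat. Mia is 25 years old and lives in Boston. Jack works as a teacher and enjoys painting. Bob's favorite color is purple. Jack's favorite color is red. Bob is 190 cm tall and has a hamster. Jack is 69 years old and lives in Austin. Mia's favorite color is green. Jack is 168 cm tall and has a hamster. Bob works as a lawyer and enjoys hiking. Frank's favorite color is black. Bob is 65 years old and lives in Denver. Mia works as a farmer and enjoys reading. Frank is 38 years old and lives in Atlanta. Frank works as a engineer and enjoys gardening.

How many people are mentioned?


People: Mia, Frank, Jack, Bob. Count = 4

4


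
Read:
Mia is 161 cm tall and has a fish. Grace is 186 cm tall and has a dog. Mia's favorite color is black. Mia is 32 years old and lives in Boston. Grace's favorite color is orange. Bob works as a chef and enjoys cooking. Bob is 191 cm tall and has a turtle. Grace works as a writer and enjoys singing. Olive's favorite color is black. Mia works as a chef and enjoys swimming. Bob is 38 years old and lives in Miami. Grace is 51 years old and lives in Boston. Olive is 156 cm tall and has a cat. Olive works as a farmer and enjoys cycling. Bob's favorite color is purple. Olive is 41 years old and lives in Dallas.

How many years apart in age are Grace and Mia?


51 vs 32, diff = 19

19


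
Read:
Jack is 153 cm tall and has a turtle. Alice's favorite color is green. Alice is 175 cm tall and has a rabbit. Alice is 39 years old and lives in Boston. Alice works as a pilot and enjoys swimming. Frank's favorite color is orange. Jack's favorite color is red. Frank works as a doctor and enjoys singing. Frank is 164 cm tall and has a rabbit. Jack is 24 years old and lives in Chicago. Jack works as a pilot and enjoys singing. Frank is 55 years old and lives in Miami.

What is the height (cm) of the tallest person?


Tallest: Alice at 175 cm

175


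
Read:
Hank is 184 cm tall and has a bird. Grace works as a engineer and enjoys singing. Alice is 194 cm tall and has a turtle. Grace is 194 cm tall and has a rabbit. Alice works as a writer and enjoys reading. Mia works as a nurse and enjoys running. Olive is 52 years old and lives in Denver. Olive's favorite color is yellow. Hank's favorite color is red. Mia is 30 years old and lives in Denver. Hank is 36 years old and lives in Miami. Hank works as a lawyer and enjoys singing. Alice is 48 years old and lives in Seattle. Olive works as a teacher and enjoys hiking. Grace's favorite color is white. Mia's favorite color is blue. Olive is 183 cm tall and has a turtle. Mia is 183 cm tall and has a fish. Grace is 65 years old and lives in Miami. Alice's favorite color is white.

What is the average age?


Sum=231, n=5, avg=46.2

46.2


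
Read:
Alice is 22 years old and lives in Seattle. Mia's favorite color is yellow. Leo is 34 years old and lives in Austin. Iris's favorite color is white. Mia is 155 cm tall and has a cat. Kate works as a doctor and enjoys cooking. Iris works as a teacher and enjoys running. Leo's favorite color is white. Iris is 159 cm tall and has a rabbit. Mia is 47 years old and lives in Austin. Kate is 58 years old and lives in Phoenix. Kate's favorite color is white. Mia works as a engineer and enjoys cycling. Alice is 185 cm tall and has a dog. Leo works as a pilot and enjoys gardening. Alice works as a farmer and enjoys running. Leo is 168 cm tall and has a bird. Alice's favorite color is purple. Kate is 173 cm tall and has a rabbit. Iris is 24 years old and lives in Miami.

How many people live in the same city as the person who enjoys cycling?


Person with hobby cycling is Mia, city Austin. Count = 2

2


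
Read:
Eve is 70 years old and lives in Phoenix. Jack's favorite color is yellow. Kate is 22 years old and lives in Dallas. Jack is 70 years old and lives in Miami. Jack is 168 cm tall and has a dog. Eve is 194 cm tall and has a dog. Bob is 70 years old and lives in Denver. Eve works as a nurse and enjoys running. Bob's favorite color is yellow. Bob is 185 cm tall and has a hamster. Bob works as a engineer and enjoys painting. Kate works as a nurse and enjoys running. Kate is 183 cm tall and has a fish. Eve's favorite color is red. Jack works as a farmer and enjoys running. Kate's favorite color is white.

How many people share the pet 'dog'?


Count: 2

2


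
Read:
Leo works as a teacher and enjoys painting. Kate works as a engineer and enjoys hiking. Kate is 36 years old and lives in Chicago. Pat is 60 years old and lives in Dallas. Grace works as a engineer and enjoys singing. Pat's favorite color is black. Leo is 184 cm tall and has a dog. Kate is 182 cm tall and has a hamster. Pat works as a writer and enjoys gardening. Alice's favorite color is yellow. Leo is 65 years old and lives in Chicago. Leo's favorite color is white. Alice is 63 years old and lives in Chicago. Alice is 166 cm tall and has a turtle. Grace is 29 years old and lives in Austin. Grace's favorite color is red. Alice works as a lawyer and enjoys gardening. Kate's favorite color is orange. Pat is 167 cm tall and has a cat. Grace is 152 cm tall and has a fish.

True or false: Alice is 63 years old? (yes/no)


Alice is actually 63. yes

yes


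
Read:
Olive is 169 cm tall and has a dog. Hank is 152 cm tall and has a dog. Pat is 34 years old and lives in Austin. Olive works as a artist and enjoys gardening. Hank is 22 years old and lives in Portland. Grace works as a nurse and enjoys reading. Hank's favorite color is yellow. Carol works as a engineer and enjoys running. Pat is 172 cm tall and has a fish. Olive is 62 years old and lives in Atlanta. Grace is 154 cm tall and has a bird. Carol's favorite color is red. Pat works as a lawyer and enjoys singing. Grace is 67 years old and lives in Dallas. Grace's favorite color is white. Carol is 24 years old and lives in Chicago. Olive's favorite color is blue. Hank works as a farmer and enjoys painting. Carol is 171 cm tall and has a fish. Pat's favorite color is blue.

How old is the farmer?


The farmer is Hank, age 22

22


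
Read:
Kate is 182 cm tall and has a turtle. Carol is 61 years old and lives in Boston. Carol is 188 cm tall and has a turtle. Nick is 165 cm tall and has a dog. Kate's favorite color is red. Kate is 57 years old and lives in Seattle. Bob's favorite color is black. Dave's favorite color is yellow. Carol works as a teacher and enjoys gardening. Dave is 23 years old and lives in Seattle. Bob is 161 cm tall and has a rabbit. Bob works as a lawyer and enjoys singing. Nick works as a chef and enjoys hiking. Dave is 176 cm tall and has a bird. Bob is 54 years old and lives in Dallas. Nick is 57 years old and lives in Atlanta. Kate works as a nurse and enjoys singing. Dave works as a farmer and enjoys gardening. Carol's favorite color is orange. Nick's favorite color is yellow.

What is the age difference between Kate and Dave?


|57 - 23| = 34

34


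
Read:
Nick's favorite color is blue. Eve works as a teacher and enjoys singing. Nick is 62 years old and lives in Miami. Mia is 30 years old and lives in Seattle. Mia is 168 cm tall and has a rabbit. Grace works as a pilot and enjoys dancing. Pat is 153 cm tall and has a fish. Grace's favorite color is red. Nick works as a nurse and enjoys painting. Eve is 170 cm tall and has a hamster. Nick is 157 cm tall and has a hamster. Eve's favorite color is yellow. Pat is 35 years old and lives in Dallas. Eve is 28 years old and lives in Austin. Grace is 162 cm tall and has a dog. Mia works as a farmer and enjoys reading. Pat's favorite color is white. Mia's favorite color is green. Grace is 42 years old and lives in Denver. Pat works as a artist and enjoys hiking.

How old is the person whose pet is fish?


Person with pet=fish is Pat, age 35

35


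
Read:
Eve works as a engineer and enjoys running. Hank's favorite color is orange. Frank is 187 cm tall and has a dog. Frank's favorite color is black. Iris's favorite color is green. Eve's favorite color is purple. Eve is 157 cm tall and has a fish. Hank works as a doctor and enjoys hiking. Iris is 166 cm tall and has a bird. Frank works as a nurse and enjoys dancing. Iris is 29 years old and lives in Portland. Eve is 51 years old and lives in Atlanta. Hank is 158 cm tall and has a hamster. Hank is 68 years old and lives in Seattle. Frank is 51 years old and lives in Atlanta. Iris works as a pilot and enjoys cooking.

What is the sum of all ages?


51+29+51+68 = 199

199


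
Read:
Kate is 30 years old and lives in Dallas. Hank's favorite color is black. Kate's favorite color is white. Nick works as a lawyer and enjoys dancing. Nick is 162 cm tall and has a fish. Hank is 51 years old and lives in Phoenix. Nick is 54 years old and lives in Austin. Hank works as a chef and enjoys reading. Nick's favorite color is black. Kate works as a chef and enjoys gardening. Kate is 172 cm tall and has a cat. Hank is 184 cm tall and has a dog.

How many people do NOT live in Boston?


Not in Boston: 3

3


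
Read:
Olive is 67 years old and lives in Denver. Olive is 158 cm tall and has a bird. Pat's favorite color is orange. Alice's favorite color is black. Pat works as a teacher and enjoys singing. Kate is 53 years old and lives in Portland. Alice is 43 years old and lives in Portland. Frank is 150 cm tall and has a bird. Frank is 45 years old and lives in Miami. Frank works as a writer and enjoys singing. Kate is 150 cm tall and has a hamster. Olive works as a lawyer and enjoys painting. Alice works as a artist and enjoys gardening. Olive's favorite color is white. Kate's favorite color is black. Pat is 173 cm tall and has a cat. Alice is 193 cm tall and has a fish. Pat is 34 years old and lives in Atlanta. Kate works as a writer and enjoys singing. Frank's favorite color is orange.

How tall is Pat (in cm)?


Pat is 173 cm tall

173


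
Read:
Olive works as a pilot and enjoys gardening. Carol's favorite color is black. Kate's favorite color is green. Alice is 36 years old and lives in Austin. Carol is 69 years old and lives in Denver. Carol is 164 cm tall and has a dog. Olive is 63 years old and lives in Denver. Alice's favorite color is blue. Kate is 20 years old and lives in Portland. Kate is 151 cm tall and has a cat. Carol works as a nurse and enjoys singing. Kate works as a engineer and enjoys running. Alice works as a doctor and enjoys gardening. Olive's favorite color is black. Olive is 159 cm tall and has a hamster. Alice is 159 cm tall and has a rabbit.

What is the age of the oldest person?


Oldest: Carol at 69

69


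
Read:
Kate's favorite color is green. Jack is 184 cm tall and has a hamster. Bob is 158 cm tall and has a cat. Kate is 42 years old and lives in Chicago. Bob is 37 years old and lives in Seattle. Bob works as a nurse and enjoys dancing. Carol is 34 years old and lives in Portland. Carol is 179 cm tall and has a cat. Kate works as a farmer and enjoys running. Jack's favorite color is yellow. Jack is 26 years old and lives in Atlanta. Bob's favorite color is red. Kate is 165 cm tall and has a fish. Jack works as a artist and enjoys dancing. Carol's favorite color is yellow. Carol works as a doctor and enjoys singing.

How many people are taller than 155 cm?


Taller than 155: 4

4


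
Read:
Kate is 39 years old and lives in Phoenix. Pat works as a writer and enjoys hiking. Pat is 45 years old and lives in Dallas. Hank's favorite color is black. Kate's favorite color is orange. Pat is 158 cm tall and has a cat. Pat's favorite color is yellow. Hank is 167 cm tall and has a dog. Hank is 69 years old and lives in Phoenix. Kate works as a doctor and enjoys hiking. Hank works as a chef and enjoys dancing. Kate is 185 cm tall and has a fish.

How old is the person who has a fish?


Person with fish is Kate, age 39

39


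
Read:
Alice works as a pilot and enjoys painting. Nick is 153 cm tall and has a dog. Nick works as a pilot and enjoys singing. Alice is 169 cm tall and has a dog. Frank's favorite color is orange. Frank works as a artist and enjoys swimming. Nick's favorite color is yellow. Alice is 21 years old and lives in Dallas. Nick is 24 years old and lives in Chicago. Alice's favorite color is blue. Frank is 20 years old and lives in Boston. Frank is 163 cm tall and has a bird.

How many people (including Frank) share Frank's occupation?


Frank is a artist. Count = 1

1


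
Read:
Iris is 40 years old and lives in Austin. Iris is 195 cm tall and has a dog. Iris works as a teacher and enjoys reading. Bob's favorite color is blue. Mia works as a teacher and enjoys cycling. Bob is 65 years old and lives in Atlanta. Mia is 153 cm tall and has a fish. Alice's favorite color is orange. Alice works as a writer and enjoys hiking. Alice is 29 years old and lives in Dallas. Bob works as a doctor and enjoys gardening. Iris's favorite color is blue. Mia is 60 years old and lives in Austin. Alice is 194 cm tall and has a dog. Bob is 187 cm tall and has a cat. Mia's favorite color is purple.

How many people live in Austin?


Count in Austin: 2

2


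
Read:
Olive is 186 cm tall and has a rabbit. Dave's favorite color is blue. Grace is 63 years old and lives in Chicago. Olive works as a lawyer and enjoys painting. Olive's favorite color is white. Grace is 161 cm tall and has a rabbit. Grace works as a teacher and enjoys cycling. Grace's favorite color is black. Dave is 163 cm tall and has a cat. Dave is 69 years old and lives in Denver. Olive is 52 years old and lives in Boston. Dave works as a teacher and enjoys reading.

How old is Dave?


Dave is 69 years old

69


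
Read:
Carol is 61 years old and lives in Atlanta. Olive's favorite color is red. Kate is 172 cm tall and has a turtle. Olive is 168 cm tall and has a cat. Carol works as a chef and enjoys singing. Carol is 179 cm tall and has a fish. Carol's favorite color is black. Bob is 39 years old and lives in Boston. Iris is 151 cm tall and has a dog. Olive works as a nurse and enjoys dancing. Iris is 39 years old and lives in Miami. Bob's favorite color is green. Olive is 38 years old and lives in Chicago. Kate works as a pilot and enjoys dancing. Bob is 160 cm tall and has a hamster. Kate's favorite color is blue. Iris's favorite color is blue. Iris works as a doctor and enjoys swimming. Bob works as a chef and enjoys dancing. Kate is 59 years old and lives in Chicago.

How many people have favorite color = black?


Count: 1

1


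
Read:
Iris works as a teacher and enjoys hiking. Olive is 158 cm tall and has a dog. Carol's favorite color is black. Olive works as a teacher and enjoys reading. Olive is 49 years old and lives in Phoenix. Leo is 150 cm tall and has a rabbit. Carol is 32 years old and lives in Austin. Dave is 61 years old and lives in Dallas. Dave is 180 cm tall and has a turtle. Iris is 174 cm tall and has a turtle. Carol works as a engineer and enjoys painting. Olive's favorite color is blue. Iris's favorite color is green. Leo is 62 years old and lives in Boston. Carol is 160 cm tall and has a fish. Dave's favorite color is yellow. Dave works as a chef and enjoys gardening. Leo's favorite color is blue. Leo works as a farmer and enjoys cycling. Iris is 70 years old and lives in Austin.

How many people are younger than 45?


Filter: 1

1


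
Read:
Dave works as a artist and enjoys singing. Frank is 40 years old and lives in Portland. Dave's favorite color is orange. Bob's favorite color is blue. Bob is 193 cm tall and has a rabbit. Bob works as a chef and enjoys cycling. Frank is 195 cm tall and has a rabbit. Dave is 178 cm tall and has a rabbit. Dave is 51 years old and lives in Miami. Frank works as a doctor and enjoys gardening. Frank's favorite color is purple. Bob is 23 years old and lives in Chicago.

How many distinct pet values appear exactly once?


Unique pet values: 0

0


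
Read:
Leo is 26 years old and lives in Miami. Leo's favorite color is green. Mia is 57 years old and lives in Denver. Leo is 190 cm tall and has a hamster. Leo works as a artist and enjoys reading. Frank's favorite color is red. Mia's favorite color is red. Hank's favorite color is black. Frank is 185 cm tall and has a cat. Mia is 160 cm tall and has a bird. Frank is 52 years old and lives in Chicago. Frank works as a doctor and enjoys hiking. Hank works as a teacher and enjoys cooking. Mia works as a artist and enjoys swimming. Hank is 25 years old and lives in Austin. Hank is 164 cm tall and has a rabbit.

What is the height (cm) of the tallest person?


Tallest: Leo at 190 cm

190


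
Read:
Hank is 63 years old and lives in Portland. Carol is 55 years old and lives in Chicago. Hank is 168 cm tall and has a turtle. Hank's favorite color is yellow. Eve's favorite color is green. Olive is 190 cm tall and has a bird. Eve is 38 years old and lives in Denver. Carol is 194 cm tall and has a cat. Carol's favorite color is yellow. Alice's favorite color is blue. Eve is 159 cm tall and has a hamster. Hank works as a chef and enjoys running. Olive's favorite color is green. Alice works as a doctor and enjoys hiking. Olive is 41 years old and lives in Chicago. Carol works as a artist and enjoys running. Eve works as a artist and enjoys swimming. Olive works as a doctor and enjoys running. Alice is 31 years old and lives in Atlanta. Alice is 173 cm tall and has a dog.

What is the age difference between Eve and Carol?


|38 - 55| = 17

17


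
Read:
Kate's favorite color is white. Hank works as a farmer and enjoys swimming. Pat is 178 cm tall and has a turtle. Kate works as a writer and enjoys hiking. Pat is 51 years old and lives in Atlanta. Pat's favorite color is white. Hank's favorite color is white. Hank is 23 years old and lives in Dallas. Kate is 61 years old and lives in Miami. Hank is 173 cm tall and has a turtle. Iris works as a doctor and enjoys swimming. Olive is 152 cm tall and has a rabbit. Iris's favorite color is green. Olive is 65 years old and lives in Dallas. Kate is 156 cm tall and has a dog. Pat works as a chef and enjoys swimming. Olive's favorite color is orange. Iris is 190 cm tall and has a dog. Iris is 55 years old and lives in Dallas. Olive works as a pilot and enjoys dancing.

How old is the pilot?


The pilot is Olive, age 65

65


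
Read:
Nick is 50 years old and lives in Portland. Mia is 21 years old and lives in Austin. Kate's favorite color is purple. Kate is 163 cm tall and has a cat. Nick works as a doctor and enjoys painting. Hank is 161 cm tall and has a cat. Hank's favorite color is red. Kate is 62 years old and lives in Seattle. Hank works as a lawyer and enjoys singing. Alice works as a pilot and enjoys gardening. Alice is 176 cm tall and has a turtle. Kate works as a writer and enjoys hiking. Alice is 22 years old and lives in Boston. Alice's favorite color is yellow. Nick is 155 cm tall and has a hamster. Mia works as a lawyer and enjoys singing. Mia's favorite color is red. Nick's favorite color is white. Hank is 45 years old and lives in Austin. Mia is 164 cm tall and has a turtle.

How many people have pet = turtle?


Count: 2

2


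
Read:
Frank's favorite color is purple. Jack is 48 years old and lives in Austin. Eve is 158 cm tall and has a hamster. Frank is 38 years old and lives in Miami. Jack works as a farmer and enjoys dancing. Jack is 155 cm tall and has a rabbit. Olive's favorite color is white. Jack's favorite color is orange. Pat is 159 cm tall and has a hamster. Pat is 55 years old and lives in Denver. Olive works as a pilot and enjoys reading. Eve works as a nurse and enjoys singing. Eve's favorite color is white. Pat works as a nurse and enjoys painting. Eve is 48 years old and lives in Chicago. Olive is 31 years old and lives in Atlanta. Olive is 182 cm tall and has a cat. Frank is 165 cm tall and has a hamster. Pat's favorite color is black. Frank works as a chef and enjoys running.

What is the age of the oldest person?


Oldest: Pat at 55

55


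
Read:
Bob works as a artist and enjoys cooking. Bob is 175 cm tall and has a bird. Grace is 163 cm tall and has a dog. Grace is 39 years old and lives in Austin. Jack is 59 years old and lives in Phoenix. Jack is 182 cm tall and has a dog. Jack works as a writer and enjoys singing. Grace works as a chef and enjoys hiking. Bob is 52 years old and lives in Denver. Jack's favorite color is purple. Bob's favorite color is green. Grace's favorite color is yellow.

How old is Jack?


Jack is 59 years old

59


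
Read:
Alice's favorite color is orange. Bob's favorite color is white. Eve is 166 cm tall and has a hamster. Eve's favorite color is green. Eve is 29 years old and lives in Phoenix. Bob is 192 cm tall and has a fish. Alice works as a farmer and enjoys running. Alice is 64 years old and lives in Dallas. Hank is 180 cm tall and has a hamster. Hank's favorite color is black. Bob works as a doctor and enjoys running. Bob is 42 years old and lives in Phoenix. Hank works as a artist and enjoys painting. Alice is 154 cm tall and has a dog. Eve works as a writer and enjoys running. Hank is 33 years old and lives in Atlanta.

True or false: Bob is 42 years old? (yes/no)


Bob is actually 42. yes

yes


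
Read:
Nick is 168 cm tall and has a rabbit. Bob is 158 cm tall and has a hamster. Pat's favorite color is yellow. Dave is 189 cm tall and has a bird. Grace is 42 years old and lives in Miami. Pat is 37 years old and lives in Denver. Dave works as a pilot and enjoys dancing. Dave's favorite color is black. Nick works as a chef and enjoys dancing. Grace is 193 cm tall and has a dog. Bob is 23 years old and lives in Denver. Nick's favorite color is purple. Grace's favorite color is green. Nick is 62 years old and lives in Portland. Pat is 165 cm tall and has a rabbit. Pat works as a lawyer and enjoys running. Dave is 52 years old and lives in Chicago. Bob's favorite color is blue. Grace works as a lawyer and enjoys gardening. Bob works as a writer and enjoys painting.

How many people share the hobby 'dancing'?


Count: 2

2


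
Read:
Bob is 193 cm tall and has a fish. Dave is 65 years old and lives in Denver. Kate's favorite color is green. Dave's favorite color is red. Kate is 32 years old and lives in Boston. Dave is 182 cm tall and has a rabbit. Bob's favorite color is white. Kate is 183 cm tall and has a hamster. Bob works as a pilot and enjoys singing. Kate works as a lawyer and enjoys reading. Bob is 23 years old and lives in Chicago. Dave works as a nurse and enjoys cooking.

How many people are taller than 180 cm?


Taller than 180: 3

3
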